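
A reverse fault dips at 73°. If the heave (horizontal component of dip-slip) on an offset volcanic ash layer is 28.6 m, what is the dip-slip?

97.8 m

dip-slip = heave / cos(dip) = 28.6 / cos(73°) = 97.8 m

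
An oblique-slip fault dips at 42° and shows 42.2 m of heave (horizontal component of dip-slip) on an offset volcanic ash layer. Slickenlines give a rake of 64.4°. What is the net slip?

63 m

dip-slip = heave / cos(dip) = 42.2 / cos(42°) = 56.79 m
net slip = dip-slip / sin(rake) = 56.79 / sin(64.4°) = 63 m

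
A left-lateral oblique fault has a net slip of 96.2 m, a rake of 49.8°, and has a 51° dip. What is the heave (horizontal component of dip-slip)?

dip-slip = net slip × sin(rake) = 96.2 m × sin(49.8°) = 73.48 m
heave = dip-slip × cos(dip) = 73.48 × cos(51°) = 46.2 m

46.2 m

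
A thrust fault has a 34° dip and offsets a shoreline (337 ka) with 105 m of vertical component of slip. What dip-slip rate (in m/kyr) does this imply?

dip-slip = throw / sin(dip) = 105 m / sin(34°) = 187.8 m
rate = 187.8 m / 337 ka = 0.000557 m/yr = 0.557 m/kyr

0.557 m/kyr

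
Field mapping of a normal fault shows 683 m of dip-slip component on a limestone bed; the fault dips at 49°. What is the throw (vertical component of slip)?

throw = dip-slip × sin(dip) = 683 m × sin(49°) = 515 m

515 m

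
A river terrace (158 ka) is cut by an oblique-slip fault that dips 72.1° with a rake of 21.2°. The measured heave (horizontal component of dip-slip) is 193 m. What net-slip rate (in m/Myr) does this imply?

dip-slip = heave / cos(dip) = 193 / cos(72.1°) = 627.9 m
net slip = dip-slip / sin(rake) = 627.9 / sin(21.2°) = 1736 m
rate = 1736 m / 158 ka = 0.0110 m/yr = 11000 m/Myr

11000 m/Myr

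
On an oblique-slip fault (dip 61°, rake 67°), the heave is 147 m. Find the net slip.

329 m

dip-slip = heave / cos(dip) = 147 / cos(61°) = 303.2 m
net slip = dip-slip / sin(rake) = 303.2 / sin(67°) = 329 m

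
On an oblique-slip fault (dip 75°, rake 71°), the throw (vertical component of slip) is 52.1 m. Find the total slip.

57 m

dip-slip = throw / sin(dip) = 52.1 / sin(75°) = 53.94 m
net slip = dip-slip / sin(rake) = 53.94 / sin(71°) = 57 m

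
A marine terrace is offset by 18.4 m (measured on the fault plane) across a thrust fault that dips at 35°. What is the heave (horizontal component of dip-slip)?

heave = dip-slip × cos(dip) = 18.4 m × cos(35°) = 15.1 m

15.1 m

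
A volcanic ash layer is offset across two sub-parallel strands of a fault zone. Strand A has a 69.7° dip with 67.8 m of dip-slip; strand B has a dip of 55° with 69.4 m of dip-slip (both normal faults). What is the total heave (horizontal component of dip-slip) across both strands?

63.3 m

heave_A = 67.8 × cos(69.7°) = 23.52 m
heave_B = 69.4 × cos(55°) = 39.81 m
total = 23.52 + 39.81 = 63.3 m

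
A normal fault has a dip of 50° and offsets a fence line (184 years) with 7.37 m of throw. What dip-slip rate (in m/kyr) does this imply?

dip-slip = throw / sin(dip) = 7.37 m / sin(50°) = 9.621 m
rate = 9.621 m / 184 years = 0.0523 m/yr = 52.3 m/kyr

52.3 m/kyr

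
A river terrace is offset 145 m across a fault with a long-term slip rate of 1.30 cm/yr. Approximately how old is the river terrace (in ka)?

11.2 ka

age = offset / rate = 145 m / (1.30 cm/yr) = 11200 yr = 11.2 ka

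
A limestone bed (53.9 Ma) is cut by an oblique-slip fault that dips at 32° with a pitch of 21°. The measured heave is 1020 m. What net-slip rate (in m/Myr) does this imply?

62.3 m/Myr

dip-slip = heave / cos(dip) = 1020 / cos(32°) = 1203 m
net slip = dip-slip / sin(rake) = 1203 / sin(21°) = 3356 m
rate = 3356 m / 53.9 Ma = 0.0000623 m/yr = 62.3 m/Myr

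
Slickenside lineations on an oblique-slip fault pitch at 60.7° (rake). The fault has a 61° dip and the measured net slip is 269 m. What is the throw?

dip-slip = net slip × sin(rake) = 269 m × sin(60.7°) = 234.6 m
throw = dip-slip × sin(dip) = 234.6 × sin(61°) = 205 m

205 m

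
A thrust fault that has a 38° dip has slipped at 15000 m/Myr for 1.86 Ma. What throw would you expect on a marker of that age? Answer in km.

dip-slip = rate × time = 15000 m/Myr × 1.86 Ma = 27900 m
throw = dip-slip × sin(dip) = 27900 × sin(38°) = 17200 m = 17.2 km

17.2 km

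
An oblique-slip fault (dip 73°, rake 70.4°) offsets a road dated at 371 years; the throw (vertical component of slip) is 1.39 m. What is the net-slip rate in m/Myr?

4160 m/Myr

dip-slip = throw / sin(dip) = 1.39 / sin(73°) = 1.454 m
net slip = dip-slip / sin(rake) = 1.454 / sin(70.4°) = 1.543 m
rate = 1.543 m / 371 years = 0.00416 m/yr = 4160 m/Myr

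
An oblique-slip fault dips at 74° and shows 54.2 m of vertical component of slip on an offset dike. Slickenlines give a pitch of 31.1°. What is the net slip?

dip-slip = throw / sin(dip) = 54.2 / sin(74°) = 56.38 m
net slip = dip-slip / sin(rake) = 56.38 / sin(31.1°) = 109 m

109 m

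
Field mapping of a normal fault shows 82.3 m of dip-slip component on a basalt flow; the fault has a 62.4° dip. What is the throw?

throw = dip-slip × sin(dip) = 82.3 m × sin(62.4°) = 72.9 m

72.9 m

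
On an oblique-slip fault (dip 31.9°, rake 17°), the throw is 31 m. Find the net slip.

dip-slip = throw / sin(dip) = 31 / sin(31.9°) = 58.66 m
net slip = dip-slip / sin(rake) = 58.66 / sin(17°) = 201 m

201 m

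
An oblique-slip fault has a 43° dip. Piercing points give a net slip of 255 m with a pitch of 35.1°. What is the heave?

107 m

dip-slip = net slip × sin(rake) = 255 m × sin(35.1°) = 146.6 m
heave = dip-slip × cos(dip) = 146.6 × cos(43°) = 107 m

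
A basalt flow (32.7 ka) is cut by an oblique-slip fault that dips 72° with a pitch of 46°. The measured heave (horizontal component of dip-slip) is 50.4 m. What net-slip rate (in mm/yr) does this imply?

dip-slip = heave / cos(dip) = 50.4 / cos(72°) = 163.1 m
net slip = dip-slip / sin(rake) = 163.1 / sin(46°) = 226.7 m
rate = 226.7 m / 32.7 ka = 0.00693 m/yr = 6.93 mm/yr

6.93 mm/yr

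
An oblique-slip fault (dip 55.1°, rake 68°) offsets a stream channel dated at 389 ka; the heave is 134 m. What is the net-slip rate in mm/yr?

0.649 mm/yr

dip-slip = heave / cos(dip) = 134 / cos(55.1°) = 234.2 m
net slip = dip-slip / sin(rake) = 234.2 / sin(68°) = 252.6 m
rate = 252.6 m / 389 ka = 0.000649 m/yr = 0.649 mm/yr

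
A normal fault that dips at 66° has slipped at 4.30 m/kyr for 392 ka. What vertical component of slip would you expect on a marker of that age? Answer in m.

1540 m

dip-slip = rate × time = 4.30 m/kyr × 392 ka = 1686 m
throw = dip-slip × sin(dip) = 1686 × sin(66°) = 1540 m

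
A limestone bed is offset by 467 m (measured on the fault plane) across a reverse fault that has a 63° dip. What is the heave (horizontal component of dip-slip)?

212 m

heave = dip-slip × cos(dip) = 467 m × cos(63°) = 212 m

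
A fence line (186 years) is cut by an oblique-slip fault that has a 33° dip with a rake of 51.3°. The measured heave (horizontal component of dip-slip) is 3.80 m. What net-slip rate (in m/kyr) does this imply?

dip-slip = heave / cos(dip) = 3.80 / cos(33°) = 4.531 m
net slip = dip-slip / sin(rake) = 4.531 / sin(51.3°) = 5.806 m
rate = 5.806 m / 186 years = 0.0312 m/yr = 31.2 m/kyr

31.2 m/kyr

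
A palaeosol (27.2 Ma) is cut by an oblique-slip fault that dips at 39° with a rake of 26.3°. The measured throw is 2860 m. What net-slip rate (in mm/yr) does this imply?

dip-slip = throw / sin(dip) = 2860 / sin(39°) = 4545 m
net slip = dip-slip / sin(rake) = 4545 / sin(26.3°) = 10260 m
rate = 10260 m / 27.2 Ma = 0.000377 m/yr = 0.377 mm/yr

0.377 mm/yr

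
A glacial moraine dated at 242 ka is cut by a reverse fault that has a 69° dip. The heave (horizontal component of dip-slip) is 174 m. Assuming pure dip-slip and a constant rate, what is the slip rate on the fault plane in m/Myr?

dip-slip = heave / cos(dip) = 174 m / cos(69°) = 485.5 m
rate = 485.5 m / 242 ka = 0.00201 m/yr = 2010 m/Myr

2010 m/Myr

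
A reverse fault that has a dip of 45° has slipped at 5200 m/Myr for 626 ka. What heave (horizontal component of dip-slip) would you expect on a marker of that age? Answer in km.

2.30 km

dip-slip = rate × time = 5200 m/Myr × 626 ka = 3255 m
heave = dip-slip × cos(dip) = 3255 × cos(45°) = 2300 m = 2.30 km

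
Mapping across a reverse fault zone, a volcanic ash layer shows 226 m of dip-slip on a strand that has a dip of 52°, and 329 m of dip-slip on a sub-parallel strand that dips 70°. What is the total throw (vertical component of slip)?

throw_A = 226 × sin(52°) = 178.1 m
throw_B = 329 × sin(70°) = 309.2 m
total = 178.1 + 309.2 = 487 m

487 m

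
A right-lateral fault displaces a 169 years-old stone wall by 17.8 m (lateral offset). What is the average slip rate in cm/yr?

10.5 cm/yr

rate = 17.8 m / 169 years = 0.105 m/yr = 10.5 cm/yr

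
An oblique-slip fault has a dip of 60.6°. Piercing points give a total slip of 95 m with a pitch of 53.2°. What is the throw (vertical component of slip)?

66.3 m

dip-slip = net slip × sin(rake) = 95 m × sin(53.2°) = 76.07 m
throw = dip-slip × sin(dip) = 76.07 × sin(60.6°) = 66.3 m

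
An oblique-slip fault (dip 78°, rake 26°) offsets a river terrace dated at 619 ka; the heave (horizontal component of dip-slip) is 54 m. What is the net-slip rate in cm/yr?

0.0957 cm/yr

dip-slip = heave / cos(dip) = 54 / cos(78°) = 259.7 m
net slip = dip-slip / sin(rake) = 259.7 / sin(26°) = 592.5 m
rate = 592.5 m / 619 ka = 0.000957 m/yr = 0.0957 cm/yr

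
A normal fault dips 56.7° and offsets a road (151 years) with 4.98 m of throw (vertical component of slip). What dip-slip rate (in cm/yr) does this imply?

3.95 cm/yr

dip-slip = throw / sin(dip) = 4.98 m / sin(56.7°) = 5.958 m
rate = 5.958 m / 151 years = 0.0395 m/yr = 3.95 cm/yr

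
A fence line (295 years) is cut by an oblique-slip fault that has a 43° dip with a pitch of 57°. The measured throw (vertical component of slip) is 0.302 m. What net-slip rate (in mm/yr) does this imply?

dip-slip = throw / sin(dip) = 0.302 / sin(43°) = 0.4428 m
net slip = dip-slip / sin(rake) = 0.4428 / sin(57°) = 0.5280 m
rate = 0.5280 m / 295 years = 0.00179 m/yr = 1.79 mm/yr

1.79 mm/yr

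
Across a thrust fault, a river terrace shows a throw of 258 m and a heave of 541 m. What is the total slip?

net slip = √(throw² + heave²) = √(258² + 541²) = 599 m

599 m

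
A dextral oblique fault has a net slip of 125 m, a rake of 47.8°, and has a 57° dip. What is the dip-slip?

dip-slip = net slip × sin(rake) = 125 m × sin(47.8°) = 92.6 m

92.6 m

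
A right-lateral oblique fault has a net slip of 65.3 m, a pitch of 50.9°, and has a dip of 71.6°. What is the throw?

dip-slip = net slip × sin(rake) = 65.3 m × sin(50.9°) = 50.68 m
throw = dip-slip × sin(dip) = 50.68 × sin(71.6°) = 48.1 m

48.1 m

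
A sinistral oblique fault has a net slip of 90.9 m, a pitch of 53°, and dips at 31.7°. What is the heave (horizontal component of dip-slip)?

61.8 m

dip-slip = net slip × sin(rake) = 90.9 m × sin(53°) = 72.60 m
heave = dip-slip × cos(dip) = 72.60 × cos(31.7°) = 61.8 m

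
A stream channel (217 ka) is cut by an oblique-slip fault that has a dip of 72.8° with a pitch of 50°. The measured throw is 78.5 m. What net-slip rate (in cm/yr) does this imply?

0.0494 cm/yr

dip-slip = throw / sin(dip) = 78.5 / sin(72.8°) = 82.18 m
net slip = dip-slip / sin(rake) = 82.18 / sin(50°) = 107.3 m
rate = 107.3 m / 217 ka = 0.000494 m/yr = 0.0494 cm/yr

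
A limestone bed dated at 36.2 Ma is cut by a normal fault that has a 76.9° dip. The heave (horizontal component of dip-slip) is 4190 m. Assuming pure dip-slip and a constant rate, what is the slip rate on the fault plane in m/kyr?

0.511 m/kyr

dip-slip = heave / cos(dip) = 4190 m / cos(76.9°) = 18490 m
rate = 18490 m / 36.2 Ma = 0.000511 m/yr = 0.511 m/kyr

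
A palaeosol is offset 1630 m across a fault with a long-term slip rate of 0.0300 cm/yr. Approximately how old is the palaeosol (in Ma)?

5.43 Ma

age = offset / rate = 1630 m / (0.0300 cm/yr) = 5.43e+06 yr = 5.43 Ma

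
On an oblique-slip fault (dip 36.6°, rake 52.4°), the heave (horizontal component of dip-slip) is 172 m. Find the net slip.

dip-slip = heave / cos(dip) = 172 / cos(36.6°) = 214.2 m
net slip = dip-slip / sin(rake) = 214.2 / sin(52.4°) = 270 m

270 m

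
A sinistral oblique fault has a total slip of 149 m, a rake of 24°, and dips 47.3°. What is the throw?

dip-slip = net slip × sin(rake) = 149 m × sin(24°) = 60.60 m
throw = dip-slip × sin(dip) = 60.60 × sin(47.3°) = 44.5 m

44.5 m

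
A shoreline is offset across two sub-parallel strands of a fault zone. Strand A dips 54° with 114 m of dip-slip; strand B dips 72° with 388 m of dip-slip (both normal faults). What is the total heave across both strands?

187 m

heave_A = 114 × cos(54°) = 67.01 m
heave_B = 388 × cos(72°) = 119.9 m
total = 67.01 + 119.9 = 187 m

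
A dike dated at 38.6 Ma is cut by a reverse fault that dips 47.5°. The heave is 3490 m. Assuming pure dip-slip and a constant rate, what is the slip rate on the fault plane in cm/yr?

0.0134 cm/yr

dip-slip = heave / cos(dip) = 3490 m / cos(47.5°) = 5166 m
rate = 5166 m / 38.6 Ma = 0.000134 m/yr = 0.0134 cm/yr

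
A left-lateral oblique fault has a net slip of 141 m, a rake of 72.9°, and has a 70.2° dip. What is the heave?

45.7 m

dip-slip = net slip × sin(rake) = 141 m × sin(72.9°) = 134.8 m
heave = dip-slip × cos(dip) = 134.8 × cos(70.2°) = 45.7 m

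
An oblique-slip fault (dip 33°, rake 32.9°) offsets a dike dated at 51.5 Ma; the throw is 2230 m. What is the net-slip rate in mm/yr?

dip-slip = throw / sin(dip) = 2230 / sin(33°) = 4094 m
net slip = dip-slip / sin(rake) = 4094 / sin(32.9°) = 7538 m
rate = 7538 m / 51.5 Ma = 0.000146 m/yr = 0.146 mm/yr

0.146 mm/yr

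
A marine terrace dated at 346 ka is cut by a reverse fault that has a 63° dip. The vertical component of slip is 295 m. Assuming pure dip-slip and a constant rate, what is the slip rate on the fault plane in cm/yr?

0.0957 cm/yr

dip-slip = throw / sin(dip) = 295 m / sin(63°) = 331.1 m
rate = 331.1 m / 346 ka = 0.000957 m/yr = 0.0957 cm/yr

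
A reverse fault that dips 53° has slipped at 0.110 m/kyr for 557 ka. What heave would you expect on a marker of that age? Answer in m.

dip-slip = rate × time = 0.110 m/kyr × 557 ka = 61.27 m
heave = dip-slip × cos(dip) = 61.27 × cos(53°) = 36.9 m

36.9 m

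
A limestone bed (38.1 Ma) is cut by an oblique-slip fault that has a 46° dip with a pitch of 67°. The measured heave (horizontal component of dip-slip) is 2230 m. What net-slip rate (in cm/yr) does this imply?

dip-slip = heave / cos(dip) = 2230 / cos(46°) = 3210 m
net slip = dip-slip / sin(rake) = 3210 / sin(67°) = 3487 m
rate = 3487 m / 38.1 Ma = 0.0000915 m/yr = 0.00915 cm/yr

0.00915 cm/yr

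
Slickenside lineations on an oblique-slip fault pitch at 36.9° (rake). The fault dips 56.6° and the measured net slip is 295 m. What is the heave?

dip-slip = net slip × sin(rake) = 295 m × sin(36.9°) = 177.1 m
heave = dip-slip × cos(dip) = 177.1 × cos(56.6°) = 97.5 m

97.5 m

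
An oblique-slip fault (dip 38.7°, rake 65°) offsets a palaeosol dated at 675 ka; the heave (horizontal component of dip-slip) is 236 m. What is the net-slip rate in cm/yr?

dip-slip = heave / cos(dip) = 236 / cos(38.7°) = 302.4 m
net slip = dip-slip / sin(rake) = 302.4 / sin(65°) = 333.7 m
rate = 333.7 m / 675 ka = 0.000494 m/yr = 0.0494 cm/yr

0.0494 cm/yr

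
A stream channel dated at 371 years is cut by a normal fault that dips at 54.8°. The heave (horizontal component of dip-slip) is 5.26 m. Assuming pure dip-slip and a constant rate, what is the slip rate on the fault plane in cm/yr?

2.46 cm/yr

dip-slip = heave / cos(dip) = 5.26 m / cos(54.8°) = 9.125 m
rate = 9.125 m / 371 years = 0.0246 m/yr = 2.46 cm/yr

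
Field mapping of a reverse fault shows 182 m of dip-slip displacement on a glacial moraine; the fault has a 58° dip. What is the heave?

96.4 m

heave = dip-slip × cos(dip) = 182 m × cos(58°) = 96.4 m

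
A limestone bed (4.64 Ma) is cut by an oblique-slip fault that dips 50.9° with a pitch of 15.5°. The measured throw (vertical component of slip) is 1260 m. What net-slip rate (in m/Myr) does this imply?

1310 m/Myr

dip-slip = throw / sin(dip) = 1260 / sin(50.9°) = 1624 m
net slip = dip-slip / sin(rake) = 1624 / sin(15.5°) = 6076 m
rate = 6076 m / 4.64 Ma = 0.00131 m/yr = 1310 m/Myr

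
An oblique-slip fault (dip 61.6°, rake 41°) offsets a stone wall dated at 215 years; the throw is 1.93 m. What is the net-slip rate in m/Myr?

dip-slip = throw / sin(dip) = 1.93 / sin(61.6°) = 2.194 m
net slip = dip-slip / sin(rake) = 2.194 / sin(41°) = 3.344 m
rate = 3.344 m / 215 years = 0.0156 m/yr = 15600 m/Myr

15600 m/Myr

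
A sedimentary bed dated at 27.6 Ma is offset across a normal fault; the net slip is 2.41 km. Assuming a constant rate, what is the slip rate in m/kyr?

0.0873 m/kyr

rate = 2.41 km / 27.6 Ma = 0.0000873 m/yr = 0.0873 m/kyr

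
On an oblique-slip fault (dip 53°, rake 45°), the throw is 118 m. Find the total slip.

209 m

dip-slip = throw / sin(dip) = 118 / sin(53°) = 147.8 m
net slip = dip-slip / sin(rake) = 147.8 / sin(45°) = 209 m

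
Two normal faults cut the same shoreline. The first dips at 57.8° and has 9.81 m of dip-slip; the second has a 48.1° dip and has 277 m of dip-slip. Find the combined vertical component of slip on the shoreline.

214 m

throw_A = 9.81 × sin(57.8°) = 8.301 m
throw_B = 277 × sin(48.1°) = 206.2 m
total = 8.301 + 206.2 = 214 m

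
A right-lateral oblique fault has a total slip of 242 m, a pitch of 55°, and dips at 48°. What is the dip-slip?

dip-slip = net slip × sin(rake) = 242 m × sin(55°) = 198 m

198 m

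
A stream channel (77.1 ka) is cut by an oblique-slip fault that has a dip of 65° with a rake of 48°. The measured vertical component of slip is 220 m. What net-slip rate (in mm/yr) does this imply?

4.24 mm/yr

dip-slip = throw / sin(dip) = 220 / sin(65°) = 242.7 m
net slip = dip-slip / sin(rake) = 242.7 / sin(48°) = 326.6 m
rate = 326.6 m / 77.1 ka = 0.00424 m/yr = 4.24 mm/yr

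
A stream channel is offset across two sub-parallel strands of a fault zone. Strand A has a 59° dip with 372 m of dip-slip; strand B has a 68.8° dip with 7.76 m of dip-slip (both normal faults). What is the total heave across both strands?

194 m

heave_A = 372 × cos(59°) = 191.6 m
heave_B = 7.76 × cos(68.8°) = 2.806 m
total = 191.6 + 2.806 = 194 m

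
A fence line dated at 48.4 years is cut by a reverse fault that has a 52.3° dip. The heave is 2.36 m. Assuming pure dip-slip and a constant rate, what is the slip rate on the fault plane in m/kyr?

79.7 m/kyr

dip-slip = heave / cos(dip) = 2.36 m / cos(52.3°) = 3.859 m
rate = 3.859 m / 48.4 years = 0.0797 m/yr = 79.7 m/kyr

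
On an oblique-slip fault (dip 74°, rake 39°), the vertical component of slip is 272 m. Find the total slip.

450 m

dip-slip = throw / sin(dip) = 272 / sin(74°) = 283 m
net slip = dip-slip / sin(rake) = 283 / sin(39°) = 450 m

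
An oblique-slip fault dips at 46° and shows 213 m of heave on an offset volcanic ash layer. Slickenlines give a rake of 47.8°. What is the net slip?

414 m

dip-slip = heave / cos(dip) = 213 / cos(46°) = 306.6 m
net slip = dip-slip / sin(rake) = 306.6 / sin(47.8°) = 414 m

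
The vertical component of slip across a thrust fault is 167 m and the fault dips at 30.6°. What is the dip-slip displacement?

dip-slip = throw / sin(dip) = 167 / sin(30.6°) = 328 m

328 m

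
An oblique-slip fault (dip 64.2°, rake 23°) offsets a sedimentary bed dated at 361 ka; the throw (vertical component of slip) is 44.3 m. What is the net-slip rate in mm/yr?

dip-slip = throw / sin(dip) = 44.3 / sin(64.2°) = 49.20 m
net slip = dip-slip / sin(rake) = 49.20 / sin(23°) = 125.9 m
rate = 125.9 m / 361 ka = 0.000349 m/yr = 0.349 mm/yr

0.349 mm/yr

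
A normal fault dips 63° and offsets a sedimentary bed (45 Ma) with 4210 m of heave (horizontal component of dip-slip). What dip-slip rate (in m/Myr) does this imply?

206 m/Myr

dip-slip = heave / cos(dip) = 4210 m / cos(63°) = 9273 m
rate = 9273 m / 45 Ma = 0.000206 m/yr = 206 m/Myr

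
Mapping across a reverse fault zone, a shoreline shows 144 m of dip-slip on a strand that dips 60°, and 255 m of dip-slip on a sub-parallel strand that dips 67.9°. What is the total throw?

361 m

throw_A = 144 × sin(60°) = 124.7 m
throw_B = 255 × sin(67.9°) = 236.3 m
total = 124.7 + 236.3 = 361 m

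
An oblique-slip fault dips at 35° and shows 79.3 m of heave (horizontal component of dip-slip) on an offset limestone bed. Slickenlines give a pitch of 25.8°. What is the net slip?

222 m

dip-slip = heave / cos(dip) = 79.3 / cos(35°) = 96.81 m
net slip = dip-slip / sin(rake) = 96.81 / sin(25.8°) = 222 m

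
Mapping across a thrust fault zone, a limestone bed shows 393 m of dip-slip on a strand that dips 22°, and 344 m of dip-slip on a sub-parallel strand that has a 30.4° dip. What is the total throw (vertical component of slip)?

321 m

throw_A = 393 × sin(22°) = 147.2 m
throw_B = 344 × sin(30.4°) = 174.1 m
total = 147.2 + 174.1 = 321 m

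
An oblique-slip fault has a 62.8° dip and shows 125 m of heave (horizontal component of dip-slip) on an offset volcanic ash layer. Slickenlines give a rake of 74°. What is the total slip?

dip-slip = heave / cos(dip) = 125 / cos(62.8°) = 273.5 m
net slip = dip-slip / sin(rake) = 273.5 / sin(74°) = 284 m

284 m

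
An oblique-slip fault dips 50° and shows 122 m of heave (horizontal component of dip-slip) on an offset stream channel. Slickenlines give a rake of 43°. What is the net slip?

278 m

dip-slip = heave / cos(dip) = 122 / cos(50°) = 189.8 m
net slip = dip-slip / sin(rake) = 189.8 / sin(43°) = 278 m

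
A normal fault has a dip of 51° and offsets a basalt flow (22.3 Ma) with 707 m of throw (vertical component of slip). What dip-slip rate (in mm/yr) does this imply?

0.0408 mm/yr

dip-slip = throw / sin(dip) = 707 m / sin(51°) = 909.7 m
rate = 909.7 m / 22.3 Ma = 0.0000408 m/yr = 0.0408 mm/yr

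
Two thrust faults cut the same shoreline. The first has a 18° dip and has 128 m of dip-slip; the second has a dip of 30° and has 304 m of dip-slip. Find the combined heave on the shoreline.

385 m

heave_A = 128 × cos(18°) = 121.7 m
heave_B = 304 × cos(30°) = 263.3 m
total = 121.7 + 263.3 = 385 m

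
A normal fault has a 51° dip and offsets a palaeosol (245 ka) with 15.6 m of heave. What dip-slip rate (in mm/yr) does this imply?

0.101 mm/yr

dip-slip = heave / cos(dip) = 15.6 m / cos(51°) = 24.79 m
rate = 24.79 m / 245 ka = 0.000101 m/yr = 0.101 mm/yr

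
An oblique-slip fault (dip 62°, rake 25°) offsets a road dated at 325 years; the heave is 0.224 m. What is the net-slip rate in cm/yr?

0.347 cm/yr

dip-slip = heave / cos(dip) = 0.224 / cos(62°) = 0.4771 m
net slip = dip-slip / sin(rake) = 0.4771 / sin(25°) = 1.129 m
rate = 1.129 m / 325 years = 0.00347 m/yr = 0.347 cm/yr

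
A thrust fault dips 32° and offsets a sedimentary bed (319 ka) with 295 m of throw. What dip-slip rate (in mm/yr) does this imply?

1.75 mm/yr

dip-slip = throw / sin(dip) = 295 m / sin(32°) = 556.7 m
rate = 556.7 m / 319 ka = 0.00175 m/yr = 1.75 mm/yr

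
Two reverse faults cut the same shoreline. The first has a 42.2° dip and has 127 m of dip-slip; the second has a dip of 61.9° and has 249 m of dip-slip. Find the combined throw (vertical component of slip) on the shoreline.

305 m

throw_A = 127 × sin(42.2°) = 85.31 m
throw_B = 249 × sin(61.9°) = 219.6 m
total = 85.31 + 219.6 = 305 m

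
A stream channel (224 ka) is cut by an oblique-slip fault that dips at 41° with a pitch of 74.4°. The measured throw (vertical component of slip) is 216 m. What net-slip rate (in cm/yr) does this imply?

dip-slip = throw / sin(dip) = 216 / sin(41°) = 329.2 m
net slip = dip-slip / sin(rake) = 329.2 / sin(74.4°) = 341.8 m
rate = 341.8 m / 224 ka = 0.00153 m/yr = 0.153 cm/yr

0.153 cm/yr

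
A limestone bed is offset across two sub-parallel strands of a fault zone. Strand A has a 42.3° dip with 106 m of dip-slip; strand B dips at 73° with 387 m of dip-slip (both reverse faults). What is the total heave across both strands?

heave_A = 106 × cos(42.3°) = 78.40 m
heave_B = 387 × cos(73°) = 113.1 m
total = 78.40 + 113.1 = 192 m

192 m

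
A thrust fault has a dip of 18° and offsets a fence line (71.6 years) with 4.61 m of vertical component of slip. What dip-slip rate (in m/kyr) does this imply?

dip-slip = throw / sin(dip) = 4.61 m / sin(18°) = 14.92 m
rate = 14.92 m / 71.6 years = 0.208 m/yr = 208 m/kyr

208 m/kyr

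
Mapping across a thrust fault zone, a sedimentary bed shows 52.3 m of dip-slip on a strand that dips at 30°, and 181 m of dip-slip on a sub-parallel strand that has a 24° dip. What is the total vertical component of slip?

99.8 m

throw_A = 52.3 × sin(30°) = 26.15 m
throw_B = 181 × sin(24°) = 73.62 m
total = 26.15 + 73.62 = 99.8 m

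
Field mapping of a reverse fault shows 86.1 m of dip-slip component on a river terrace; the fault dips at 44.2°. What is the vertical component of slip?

throw = dip-slip × sin(dip) = 86.1 m × sin(44.2°) = 60 m

60 m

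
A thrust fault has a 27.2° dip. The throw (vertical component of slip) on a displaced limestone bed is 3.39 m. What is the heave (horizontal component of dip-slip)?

heave = throw / tan(dip) = 3.39 / tan(27.2°) = 6.60 m

6.60 m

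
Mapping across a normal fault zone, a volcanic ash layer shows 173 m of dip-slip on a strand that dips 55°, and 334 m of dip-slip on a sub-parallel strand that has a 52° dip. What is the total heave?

305 m

heave_A = 173 × cos(55°) = 99.23 m
heave_B = 334 × cos(52°) = 205.6 m
total = 99.23 + 205.6 = 305 m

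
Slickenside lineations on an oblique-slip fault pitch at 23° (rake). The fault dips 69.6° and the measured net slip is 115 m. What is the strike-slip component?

strike-slip = net slip × cos(rake) = 115 m × cos(23°) = 106 m

106 m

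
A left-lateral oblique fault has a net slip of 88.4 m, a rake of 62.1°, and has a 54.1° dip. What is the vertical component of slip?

63.3 m

dip-slip = net slip × sin(rake) = 88.4 m × sin(62.1°) = 78.12 m
throw = dip-slip × sin(dip) = 78.12 × sin(54.1°) = 63.3 m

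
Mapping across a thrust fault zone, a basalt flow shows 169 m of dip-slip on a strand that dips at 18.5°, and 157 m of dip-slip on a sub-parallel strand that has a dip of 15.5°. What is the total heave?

312 m

heave_A = 169 × cos(18.5°) = 160.3 m
heave_B = 157 × cos(15.5°) = 151.3 m
total = 160.3 + 151.3 = 312 m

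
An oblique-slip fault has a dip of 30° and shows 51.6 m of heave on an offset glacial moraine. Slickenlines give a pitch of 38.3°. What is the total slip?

dip-slip = heave / cos(dip) = 51.6 / cos(30°) = 59.58 m
net slip = dip-slip / sin(rake) = 59.58 / sin(38.3°) = 96.1 m

96.1 m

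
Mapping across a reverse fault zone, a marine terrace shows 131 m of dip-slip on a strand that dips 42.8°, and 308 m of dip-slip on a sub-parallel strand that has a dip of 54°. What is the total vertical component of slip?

throw_A = 131 × sin(42.8°) = 89.01 m
throw_B = 308 × sin(54°) = 249.2 m
total = 89.01 + 249.2 = 338 m

338 m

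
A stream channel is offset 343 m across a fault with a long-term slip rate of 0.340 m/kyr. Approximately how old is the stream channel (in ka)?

age = offset / rate = 343 m / (0.340 m/kyr) = 1.01e+06 yr = 1010 ka

1010 ka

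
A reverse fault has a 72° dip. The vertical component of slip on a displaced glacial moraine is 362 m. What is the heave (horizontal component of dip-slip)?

heave = throw / tan(dip) = 362 / tan(72°) = 118 m

118 m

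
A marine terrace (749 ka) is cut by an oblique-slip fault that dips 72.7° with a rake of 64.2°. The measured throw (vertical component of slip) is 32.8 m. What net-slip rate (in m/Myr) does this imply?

dip-slip = throw / sin(dip) = 32.8 / sin(72.7°) = 34.35 m
net slip = dip-slip / sin(rake) = 34.35 / sin(64.2°) = 38.16 m
rate = 38.16 m / 749 ka = 0.0000509 m/yr = 50.9 m/Myr

50.9 m/Myr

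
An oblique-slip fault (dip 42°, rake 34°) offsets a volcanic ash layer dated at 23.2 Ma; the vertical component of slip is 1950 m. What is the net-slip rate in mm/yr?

0.225 mm/yr

dip-slip = throw / sin(dip) = 1950 / sin(42°) = 2914 m
net slip = dip-slip / sin(rake) = 2914 / sin(34°) = 5211 m
rate = 5211 m / 23.2 Ma = 0.000225 m/yr = 0.225 mm/yr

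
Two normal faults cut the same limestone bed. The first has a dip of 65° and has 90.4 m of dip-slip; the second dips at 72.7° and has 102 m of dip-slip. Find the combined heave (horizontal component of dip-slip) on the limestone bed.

heave_A = 90.4 × cos(65°) = 38.20 m
heave_B = 102 × cos(72.7°) = 30.33 m
total = 38.20 + 30.33 = 68.5 m

68.5 m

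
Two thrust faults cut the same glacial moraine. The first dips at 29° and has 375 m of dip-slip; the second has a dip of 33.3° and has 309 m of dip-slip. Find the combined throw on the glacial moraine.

throw_A = 375 × sin(29°) = 181.8 m
throw_B = 309 × sin(33.3°) = 169.6 m
total = 181.8 + 169.6 = 351 m

351 m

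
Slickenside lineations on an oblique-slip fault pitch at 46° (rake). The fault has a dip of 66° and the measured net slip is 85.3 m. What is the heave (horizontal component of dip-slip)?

dip-slip = net slip × sin(rake) = 85.3 m × sin(46°) = 61.36 m
heave = dip-slip × cos(dip) = 61.36 × cos(66°) = 25 m

25 m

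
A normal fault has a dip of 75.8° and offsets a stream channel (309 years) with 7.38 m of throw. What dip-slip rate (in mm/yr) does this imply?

dip-slip = throw / sin(dip) = 7.38 m / sin(75.8°) = 7.613 m
rate = 7.613 m / 309 years = 0.0246 m/yr = 24.6 mm/yr

24.6 mm/yr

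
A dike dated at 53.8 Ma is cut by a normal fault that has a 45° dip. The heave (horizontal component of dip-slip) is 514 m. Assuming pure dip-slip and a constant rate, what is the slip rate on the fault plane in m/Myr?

13.5 m/Myr

dip-slip = heave / cos(dip) = 514 m / cos(45°) = 726.9 m
rate = 726.9 m / 53.8 Ma = 0.0000135 m/yr = 13.5 m/Myr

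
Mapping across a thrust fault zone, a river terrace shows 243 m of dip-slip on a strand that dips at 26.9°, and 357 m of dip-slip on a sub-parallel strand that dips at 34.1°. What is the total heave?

512 m

heave_A = 243 × cos(26.9°) = 216.7 m
heave_B = 357 × cos(34.1°) = 295.6 m
total = 216.7 + 295.6 = 512 m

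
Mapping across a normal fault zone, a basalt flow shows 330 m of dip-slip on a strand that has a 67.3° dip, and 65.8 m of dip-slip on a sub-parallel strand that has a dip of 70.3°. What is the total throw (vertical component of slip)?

throw_A = 330 × sin(67.3°) = 304.4 m
throw_B = 65.8 × sin(70.3°) = 61.95 m
total = 304.4 + 61.95 = 366 m

366 m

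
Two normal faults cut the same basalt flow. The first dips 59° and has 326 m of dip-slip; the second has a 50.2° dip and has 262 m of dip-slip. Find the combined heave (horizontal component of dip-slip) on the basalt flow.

336 m

heave_A = 326 × cos(59°) = 167.9 m
heave_B = 262 × cos(50.2°) = 167.7 m
total = 167.9 + 167.7 = 336 m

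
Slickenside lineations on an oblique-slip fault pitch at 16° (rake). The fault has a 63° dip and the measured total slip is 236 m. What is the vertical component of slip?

58 m

dip-slip = net slip × sin(rake) = 236 m × sin(16°) = 65.05 m
throw = dip-slip × sin(dip) = 65.05 × sin(63°) = 58 m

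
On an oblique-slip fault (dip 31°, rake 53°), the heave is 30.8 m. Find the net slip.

dip-slip = heave / cos(dip) = 30.8 / cos(31°) = 35.93 m
net slip = dip-slip / sin(rake) = 35.93 / sin(53°) = 45 m

45 m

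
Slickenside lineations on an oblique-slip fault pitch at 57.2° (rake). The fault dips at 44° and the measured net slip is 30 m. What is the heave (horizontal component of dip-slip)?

dip-slip = net slip × sin(rake) = 30 m × sin(57.2°) = 25.22 m
heave = dip-slip × cos(dip) = 25.22 × cos(44°) = 18.1 m

18.1 m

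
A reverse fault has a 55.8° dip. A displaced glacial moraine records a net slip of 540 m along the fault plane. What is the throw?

throw = dip-slip × sin(dip) = 540 m × sin(55.8°) = 447 m

447 m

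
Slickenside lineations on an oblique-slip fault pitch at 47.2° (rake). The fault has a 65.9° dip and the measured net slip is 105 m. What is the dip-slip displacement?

77 m

dip-slip = net slip × sin(rake) = 105 m × sin(47.2°) = 77 m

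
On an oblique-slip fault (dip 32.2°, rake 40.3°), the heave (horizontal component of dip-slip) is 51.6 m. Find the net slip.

dip-slip = heave / cos(dip) = 51.6 / cos(32.2°) = 60.98 m
net slip = dip-slip / sin(rake) = 60.98 / sin(40.3°) = 94.3 m

94.3 m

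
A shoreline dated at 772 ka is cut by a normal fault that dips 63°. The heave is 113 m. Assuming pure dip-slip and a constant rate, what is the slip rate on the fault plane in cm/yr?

dip-slip = heave / cos(dip) = 113 m / cos(63°) = 248.9 m
rate = 248.9 m / 772 ka = 0.000322 m/yr = 0.0322 cm/yr

0.0322 cm/yr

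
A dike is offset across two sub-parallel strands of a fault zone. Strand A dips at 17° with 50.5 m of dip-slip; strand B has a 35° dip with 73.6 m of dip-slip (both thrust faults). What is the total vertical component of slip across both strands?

throw_A = 50.5 × sin(17°) = 14.76 m
throw_B = 73.6 × sin(35°) = 42.22 m
total = 14.76 + 42.22 = 57 m

57 m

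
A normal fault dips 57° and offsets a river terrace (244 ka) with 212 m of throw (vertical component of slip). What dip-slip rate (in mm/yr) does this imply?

1.04 mm/yr

dip-slip = throw / sin(dip) = 212 m / sin(57°) = 252.8 m
rate = 252.8 m / 244 ka = 0.00104 m/yr = 1.04 mm/yr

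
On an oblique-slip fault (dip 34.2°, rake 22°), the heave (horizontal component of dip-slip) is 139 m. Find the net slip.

449 m

dip-slip = heave / cos(dip) = 139 / cos(34.2°) = 168.1 m
net slip = dip-slip / sin(rake) = 168.1 / sin(22°) = 449 m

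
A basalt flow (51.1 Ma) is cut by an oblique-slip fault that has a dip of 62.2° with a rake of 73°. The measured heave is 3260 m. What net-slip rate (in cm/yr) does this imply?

dip-slip = heave / cos(dip) = 3260 / cos(62.2°) = 6990 m
net slip = dip-slip / sin(rake) = 6990 / sin(73°) = 7309 m
rate = 7309 m / 51.1 Ma = 0.000143 m/yr = 0.0143 cm/yr

0.0143 cm/yr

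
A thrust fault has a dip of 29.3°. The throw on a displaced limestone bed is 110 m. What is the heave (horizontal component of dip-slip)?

196 m

heave = throw / tan(dip) = 110 / tan(29.3°) = 196 m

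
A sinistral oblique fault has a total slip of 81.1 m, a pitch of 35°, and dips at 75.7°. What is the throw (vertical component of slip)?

45.1 m

dip-slip = net slip × sin(rake) = 81.1 m × sin(35°) = 46.52 m
throw = dip-slip × sin(dip) = 46.52 × sin(75.7°) = 45.1 m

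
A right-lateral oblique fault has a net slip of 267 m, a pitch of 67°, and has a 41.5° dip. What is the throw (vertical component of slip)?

163 m

dip-slip = net slip × sin(rake) = 267 m × sin(67°) = 245.8 m
throw = dip-slip × sin(dip) = 245.8 × sin(41.5°) = 163 m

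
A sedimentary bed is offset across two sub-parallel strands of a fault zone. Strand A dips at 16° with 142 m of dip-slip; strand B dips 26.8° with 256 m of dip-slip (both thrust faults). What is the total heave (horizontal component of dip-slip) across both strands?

heave_A = 142 × cos(16°) = 136.5 m
heave_B = 256 × cos(26.8°) = 228.5 m
total = 136.5 + 228.5 = 365 m

365 m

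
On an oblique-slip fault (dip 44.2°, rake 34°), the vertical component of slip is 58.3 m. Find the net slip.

dip-slip = throw / sin(dip) = 58.3 / sin(44.2°) = 83.62 m
net slip = dip-slip / sin(rake) = 83.62 / sin(34°) = 150 m

150 m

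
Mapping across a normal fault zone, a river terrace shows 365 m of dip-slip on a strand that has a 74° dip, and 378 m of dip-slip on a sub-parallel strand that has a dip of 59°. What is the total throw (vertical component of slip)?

throw_A = 365 × sin(74°) = 350.9 m
throw_B = 378 × sin(59°) = 324 m
total = 350.9 + 324 = 675 m

675 m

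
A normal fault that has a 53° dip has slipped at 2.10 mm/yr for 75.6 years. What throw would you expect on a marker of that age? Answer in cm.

dip-slip = rate × time = 2.10 mm/yr × 75.6 years = 0.1588 m
throw = dip-slip × sin(dip) = 0.1588 × sin(53°) = 0.127 m = 12.7 cm

12.7 cm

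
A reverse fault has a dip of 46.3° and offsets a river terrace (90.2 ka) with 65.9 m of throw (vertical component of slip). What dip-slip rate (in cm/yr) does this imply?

0.101 cm/yr

dip-slip = throw / sin(dip) = 65.9 m / sin(46.3°) = 91.15 m
rate = 91.15 m / 90.2 ka = 0.00101 m/yr = 0.101 cm/yr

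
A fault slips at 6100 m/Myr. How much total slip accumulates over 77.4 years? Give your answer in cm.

47.2 cm

slip = rate × time = 6100 m/Myr × 77.4 years = 0.472 m = 47.2 cm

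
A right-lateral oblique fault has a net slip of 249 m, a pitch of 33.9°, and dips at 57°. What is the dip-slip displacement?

dip-slip = net slip × sin(rake) = 249 m × sin(33.9°) = 139 m

139 m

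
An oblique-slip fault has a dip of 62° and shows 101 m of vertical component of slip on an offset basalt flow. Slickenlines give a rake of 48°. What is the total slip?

dip-slip = throw / sin(dip) = 101 / sin(62°) = 114.4 m
net slip = dip-slip / sin(rake) = 114.4 / sin(48°) = 154 m

154 m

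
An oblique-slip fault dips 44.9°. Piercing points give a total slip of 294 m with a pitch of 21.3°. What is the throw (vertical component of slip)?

75.4 m

dip-slip = net slip × sin(rake) = 294 m × sin(21.3°) = 106.8 m
throw = dip-slip × sin(dip) = 106.8 × sin(44.9°) = 75.4 m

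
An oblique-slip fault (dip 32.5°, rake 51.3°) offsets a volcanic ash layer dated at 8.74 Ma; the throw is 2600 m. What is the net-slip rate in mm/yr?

dip-slip = throw / sin(dip) = 2600 / sin(32.5°) = 4839 m
net slip = dip-slip / sin(rake) = 4839 / sin(51.3°) = 6200 m
rate = 6200 m / 8.74 Ma = 0.000709 m/yr = 0.709 mm/yr

0.709 mm/yr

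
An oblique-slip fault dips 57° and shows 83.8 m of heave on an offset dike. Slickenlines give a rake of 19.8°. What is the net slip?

454 m

dip-slip = heave / cos(dip) = 83.8 / cos(57°) = 153.9 m
net slip = dip-slip / sin(rake) = 153.9 / sin(19.8°) = 454 m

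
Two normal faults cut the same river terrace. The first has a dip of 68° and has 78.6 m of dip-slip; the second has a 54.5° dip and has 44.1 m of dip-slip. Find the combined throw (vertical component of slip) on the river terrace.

109 m

throw_A = 78.6 × sin(68°) = 72.88 m
throw_B = 44.1 × sin(54.5°) = 35.90 m
total = 72.88 + 35.90 = 109 m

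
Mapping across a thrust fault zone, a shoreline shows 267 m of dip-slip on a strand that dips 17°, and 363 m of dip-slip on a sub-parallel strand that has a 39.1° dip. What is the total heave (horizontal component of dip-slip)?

heave_A = 267 × cos(17°) = 255.3 m
heave_B = 363 × cos(39.1°) = 281.7 m
total = 255.3 + 281.7 = 537 m

537 m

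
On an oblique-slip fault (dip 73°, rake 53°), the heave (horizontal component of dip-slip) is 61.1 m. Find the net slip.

262 m

dip-slip = heave / cos(dip) = 61.1 / cos(73°) = 209 m
net slip = dip-slip / sin(rake) = 209 / sin(53°) = 262 m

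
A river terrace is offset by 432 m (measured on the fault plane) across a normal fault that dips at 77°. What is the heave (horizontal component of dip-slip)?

heave = dip-slip × cos(dip) = 432 m × cos(77°) = 97.2 m

97.2 m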